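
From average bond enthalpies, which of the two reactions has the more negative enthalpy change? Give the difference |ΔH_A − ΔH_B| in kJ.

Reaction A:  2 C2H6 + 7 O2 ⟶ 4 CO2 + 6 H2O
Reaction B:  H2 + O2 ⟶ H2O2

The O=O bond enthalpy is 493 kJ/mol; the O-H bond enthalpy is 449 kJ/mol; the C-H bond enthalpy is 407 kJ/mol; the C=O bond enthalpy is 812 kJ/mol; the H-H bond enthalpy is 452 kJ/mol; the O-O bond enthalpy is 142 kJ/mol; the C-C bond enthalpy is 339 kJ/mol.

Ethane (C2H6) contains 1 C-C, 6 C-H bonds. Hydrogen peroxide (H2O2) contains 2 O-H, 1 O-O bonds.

Reaction A:
  Bonds broken (reactants):
    C-C: 2 × 339 = 678
    C-H: 12 × 407 = 4884
    O=O: 7 × 493 = 3451
    Σ(broken) = 9013 kJ
  Bonds formed (products):
    C=O: 8 × 812 = 6496
    O-H: 12 × 449 = 5388
    Σ(formed) = 11884 kJ
  ΔH_A = 9013 − 11884 = −2871 kJ
Reaction B:
  Bonds broken (reactants):
    H-H: 1 × 452 = 452
    O=O: 1 × 493 = 493
    Σ(broken) = 945 kJ
  Bonds formed (products):
    O-H: 2 × 449 = 898
    O-O: 1 × 142 = 142
    Σ(formed) = 1040 kJ
  ΔH_B = 945 − 1040 = −95 kJ
ΔH_A − ΔH_B = −2776 kJ, so reaction A has the more negative ΔH; |ΔH_A − ΔH_B| = 2776 kJ.

Reaction A, by 2776 kJ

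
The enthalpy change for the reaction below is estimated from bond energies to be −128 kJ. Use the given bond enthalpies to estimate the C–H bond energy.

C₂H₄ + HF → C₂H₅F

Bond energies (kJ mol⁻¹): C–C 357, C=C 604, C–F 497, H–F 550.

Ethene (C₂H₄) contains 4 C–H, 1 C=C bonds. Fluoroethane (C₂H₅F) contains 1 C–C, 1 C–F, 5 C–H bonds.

D(C–H) ≈ 428 kJ/mol

Let D be the C–H bond energy.
Σ(broken) = 4×D + 1×604 + 1×550 = 1154 + 4D
Σ(formed) = 1×357 + 1×497 + 5×D = 854 + 5D
ΔH = Σ(broken) − Σ(formed) = (1154 + 4D) − (854 + 5D) = +300 − D
Setting this equal to −128 kJ gives D = 428 kJ/mol.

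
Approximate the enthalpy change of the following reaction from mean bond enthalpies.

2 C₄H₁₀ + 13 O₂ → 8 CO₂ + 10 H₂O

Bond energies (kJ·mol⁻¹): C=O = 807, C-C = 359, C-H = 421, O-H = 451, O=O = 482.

Bonds broken (reactants):
  C-C: 6 × 359 = 2154
  C-H: 20 × 421 = 8420
  O=O: 13 × 482 = 6266
  Σ(broken) = 16840 kJ
Bonds formed (products):
  C=O: 16 × 807 = 12912
  O-H: 20 × 451 = 9020
  Σ(formed) = 21932 kJ
ΔH = Σ(broken) − Σ(formed) = 16840 − 21932 = −5092 kJ

ΔH ≈ −5092 kJ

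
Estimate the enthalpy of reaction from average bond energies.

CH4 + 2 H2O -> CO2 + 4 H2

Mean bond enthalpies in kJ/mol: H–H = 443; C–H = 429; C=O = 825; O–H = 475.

Bonds broken (reactants):
  C–H: 4 × 429 = 1716
  O–H: 4 × 475 = 1900
  Σ(broken) = 3616 kJ
Bonds formed (products):
  C=O: 2 × 825 = 1650
  H–H: 4 × 443 = 1772
  Σ(formed) = 3422 kJ
ΔH = Σ(broken) − Σ(formed) = 3616 − 3422 = +194 kJ

ΔH ≈ +194 kJ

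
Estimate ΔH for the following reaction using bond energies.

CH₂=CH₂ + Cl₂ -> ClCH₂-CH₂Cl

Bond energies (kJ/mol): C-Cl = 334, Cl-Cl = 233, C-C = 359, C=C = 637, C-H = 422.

Bonds broken (reactants):
  C-H: 4 × 422 = 1688
  C=C: 1 × 637 = 637
  Cl-Cl: 1 × 233 = 233
  Σ(broken) = 2558 kJ
Bonds formed (products):
  C-C: 1 × 359 = 359
  C-Cl: 2 × 334 = 668
  C-H: 4 × 422 = 1688
  Σ(formed) = 2715 kJ
ΔH = Σ(broken) − Σ(formed) = 2558 − 2715 = −157 kJ

ΔH ≈ −157 kJ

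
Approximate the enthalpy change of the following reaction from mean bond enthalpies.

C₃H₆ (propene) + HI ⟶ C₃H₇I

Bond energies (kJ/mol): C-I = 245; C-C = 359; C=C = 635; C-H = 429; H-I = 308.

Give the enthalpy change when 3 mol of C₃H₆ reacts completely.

ΔH = −270 kJ

Bonds broken (reactants):
  C-C: 1 × 359 = 359
  C-H: 6 × 429 = 2574
  C=C: 1 × 635 = 635
  H-I: 1 × 308 = 308
  Σ(broken) = 3876 kJ
Bonds formed (products):
  C-C: 2 × 359 = 718
  C-H: 7 × 429 = 3003
  C-I: 1 × 245 = 245
  Σ(formed) = 3966 kJ
ΔH = Σ(broken) − Σ(formed) = 3876 − 3966 = −90 kJ
For 3× the reaction as written: 3 × (−90) = −270 kJ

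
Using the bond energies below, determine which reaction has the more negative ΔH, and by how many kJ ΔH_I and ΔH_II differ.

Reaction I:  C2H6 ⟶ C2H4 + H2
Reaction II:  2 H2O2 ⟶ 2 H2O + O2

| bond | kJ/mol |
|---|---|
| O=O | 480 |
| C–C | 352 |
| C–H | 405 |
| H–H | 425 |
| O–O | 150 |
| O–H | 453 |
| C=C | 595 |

Reaction II, by 322 kJ

Reaction I:
  Bonds broken (reactants):
    C–C: 1 × 352 = 352
    C–H: 6 × 405 = 2430
    Σ(broken) = 2782 kJ
  Bonds formed (products):
    C–H: 4 × 405 = 1620
    C=C: 1 × 595 = 595
    H–H: 1 × 425 = 425
    Σ(formed) = 2640 kJ
  ΔH_I = 2782 − 2640 = +142 kJ
Reaction II:
  Bonds broken (reactants):
    O–H: 4 × 453 = 1812
    O–O: 2 × 150 = 300
    Σ(broken) = 2112 kJ
  Bonds formed (products):
    O–H: 4 × 453 = 1812
    O=O: 1 × 480 = 480
    Σ(formed) = 2292 kJ
  ΔH_II = 2112 − 2292 = −180 kJ
ΔH_I − ΔH_II = +322 kJ, so reaction II has the more negative ΔH; |ΔH_I − ΔH_II| = 322 kJ.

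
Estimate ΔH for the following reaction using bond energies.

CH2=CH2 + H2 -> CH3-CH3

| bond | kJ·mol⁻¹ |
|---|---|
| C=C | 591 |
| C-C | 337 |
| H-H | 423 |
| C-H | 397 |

ΔH ≈ −117 kJ

Bonds broken (reactants):
  C-H: 4 × 397 = 1588
  C=C: 1 × 591 = 591
  H-H: 1 × 423 = 423
  Σ(broken) = 2602 kJ
Bonds formed (products):
  C-C: 1 × 337 = 337
  C-H: 6 × 397 = 2382
  Σ(formed) = 2719 kJ
ΔH = Σ(broken) − Σ(formed) = 2602 − 2719 = −117 kJ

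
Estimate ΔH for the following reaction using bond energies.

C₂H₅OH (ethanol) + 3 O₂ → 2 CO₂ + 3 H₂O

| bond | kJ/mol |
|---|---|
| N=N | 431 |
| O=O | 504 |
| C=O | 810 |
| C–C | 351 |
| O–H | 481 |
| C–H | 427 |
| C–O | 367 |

Bonds broken (reactants):
  C–C: 1 × 351 = 351
  C–H: 5 × 427 = 2135
  C–O: 1 × 367 = 367
  O–H: 1 × 481 = 481
  O=O: 3 × 504 = 1512
  Σ(broken) = 4846 kJ
Bonds formed (products):
  C=O: 4 × 810 = 3240
  O–H: 6 × 481 = 2886
  Σ(formed) = 6126 kJ
ΔH = Σ(broken) − Σ(formed) = 4846 − 6126 = −1280 kJ

ΔH ≈ −1280 kJ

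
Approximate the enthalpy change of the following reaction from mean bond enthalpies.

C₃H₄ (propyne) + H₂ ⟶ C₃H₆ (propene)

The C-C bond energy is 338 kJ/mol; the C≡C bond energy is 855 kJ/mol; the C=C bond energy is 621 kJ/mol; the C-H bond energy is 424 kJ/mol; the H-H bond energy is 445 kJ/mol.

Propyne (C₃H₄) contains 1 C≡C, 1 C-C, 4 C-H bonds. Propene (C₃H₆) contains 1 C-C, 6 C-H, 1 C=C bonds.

Bonds broken (reactants):
  C≡C: 1 × 855 = 855
  C-C: 1 × 338 = 338
  C-H: 4 × 424 = 1696
  H-H: 1 × 445 = 445
  Σ(broken) = 3334 kJ
Bonds formed (products):
  C-C: 1 × 338 = 338
  C-H: 6 × 424 = 2544
  C=C: 1 × 621 = 621
  Σ(formed) = 3503 kJ
ΔH = Σ(broken) − Σ(formed) = 3334 − 3503 = −169 kJ

ΔH ≈ −169 kJ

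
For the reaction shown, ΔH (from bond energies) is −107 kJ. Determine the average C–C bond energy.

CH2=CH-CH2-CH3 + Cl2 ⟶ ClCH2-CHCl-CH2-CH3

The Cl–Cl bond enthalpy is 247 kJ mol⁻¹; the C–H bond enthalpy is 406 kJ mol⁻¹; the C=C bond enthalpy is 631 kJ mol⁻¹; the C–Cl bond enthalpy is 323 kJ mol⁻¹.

Let D be the C–C bond energy.
Σ(broken) = 2×D + 8×406 + 1×631 + 1×247 = 4126 + 2D
Σ(formed) = 3×D + 2×323 + 8×406 = 3894 + 3D
ΔH = Σ(broken) − Σ(formed) = (4126 + 2D) − (3894 + 3D) = +232 − D
Setting this equal to −107 kJ gives D = 339 kJ/mol.

D(C–C) ≈ 339 kJ/mol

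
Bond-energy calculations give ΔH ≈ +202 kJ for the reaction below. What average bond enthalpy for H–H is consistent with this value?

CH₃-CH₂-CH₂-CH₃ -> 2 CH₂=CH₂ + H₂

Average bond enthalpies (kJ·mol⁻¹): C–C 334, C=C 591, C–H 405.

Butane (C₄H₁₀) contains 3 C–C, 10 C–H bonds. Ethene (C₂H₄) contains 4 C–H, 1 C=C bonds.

D(H–H) ≈ 428 kJ/mol

Let D be the H–H bond energy.
Σ(broken) = 3×334 + 10×405 = 5052
Σ(formed) = 8×405 + 2×591 + 1×D = 4422 + D
ΔH = Σ(broken) − Σ(formed) = (5052) − (4422 + D) = +630 − D
Setting this equal to +202 kJ gives D = 428 kJ/mol.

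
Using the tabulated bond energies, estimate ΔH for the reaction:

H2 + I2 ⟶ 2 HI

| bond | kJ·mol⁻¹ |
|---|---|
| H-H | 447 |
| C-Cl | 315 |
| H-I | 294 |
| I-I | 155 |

Bonds broken (reactants):
  H-H: 1 × 447 = 447
  I-I: 1 × 155 = 155
  Σ(broken) = 602 kJ
Bonds formed (products):
  H-I: 2 × 294 = 588
  Σ(formed) = 588 kJ
ΔH = Σ(broken) − Σ(formed) = 602 − 588 = +14 kJ

ΔH ≈ +14 kJ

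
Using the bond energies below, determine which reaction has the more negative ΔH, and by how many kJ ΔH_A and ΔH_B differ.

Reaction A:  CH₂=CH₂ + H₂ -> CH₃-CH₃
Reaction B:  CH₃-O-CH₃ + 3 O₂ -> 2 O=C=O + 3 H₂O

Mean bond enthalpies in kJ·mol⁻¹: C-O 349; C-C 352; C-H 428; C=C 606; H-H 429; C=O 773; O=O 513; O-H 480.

Reaction B, by 994 kJ

Reaction A:
  Bonds broken (reactants):
    C-H: 4 × 428 = 1712
    C=C: 1 × 606 = 606
    H-H: 1 × 429 = 429
    Σ(broken) = 2747 kJ
  Bonds formed (products):
    C-C: 1 × 352 = 352
    C-H: 6 × 428 = 2568
    Σ(formed) = 2920 kJ
  ΔH_A = 2747 − 2920 = −173 kJ
Reaction B:
  Bonds broken (reactants):
    C-H: 6 × 428 = 2568
    C-O: 2 × 349 = 698
    O=O: 3 × 513 = 1539
    Σ(broken) = 4805 kJ
  Bonds formed (products):
    C=O: 4 × 773 = 3092
    O-H: 6 × 480 = 2880
    Σ(formed) = 5972 kJ
  ΔH_B = 4805 − 5972 = −1167 kJ
ΔH_A − ΔH_B = +994 kJ, so reaction B has the more negative ΔH; |ΔH_A − ΔH_B| = 994 kJ.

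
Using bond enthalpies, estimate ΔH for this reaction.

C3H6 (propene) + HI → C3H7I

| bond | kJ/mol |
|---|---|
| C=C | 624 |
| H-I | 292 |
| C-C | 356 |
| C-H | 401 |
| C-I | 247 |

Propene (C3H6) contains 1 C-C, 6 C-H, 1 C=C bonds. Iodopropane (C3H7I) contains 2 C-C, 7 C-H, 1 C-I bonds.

ΔH ≈ −88 kJ

Bonds broken (reactants):
  C-C: 1 × 356 = 356
  C-H: 6 × 401 = 2406
  C=C: 1 × 624 = 624
  H-I: 1 × 292 = 292
  Σ(broken) = 3678 kJ
Bonds formed (products):
  C-C: 2 × 356 = 712
  C-H: 7 × 401 = 2807
  C-I: 1 × 247 = 247
  Σ(formed) = 3766 kJ
ΔH = Σ(broken) − Σ(formed) = 3678 − 3766 = −88 kJ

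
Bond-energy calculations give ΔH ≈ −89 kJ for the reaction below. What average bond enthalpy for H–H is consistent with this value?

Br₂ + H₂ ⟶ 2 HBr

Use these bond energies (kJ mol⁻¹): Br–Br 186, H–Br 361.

Let D be the H–H bond energy.
Σ(broken) = 1×186 + 1×D = 186 + D
Σ(formed) = 2×361 = 722
ΔH = Σ(broken) − Σ(formed) = (186 + D) − (722) = −536 + D
Setting this equal to −89 kJ gives D = 447 kJ/mol.

D(H–H) ≈ 447 kJ/mol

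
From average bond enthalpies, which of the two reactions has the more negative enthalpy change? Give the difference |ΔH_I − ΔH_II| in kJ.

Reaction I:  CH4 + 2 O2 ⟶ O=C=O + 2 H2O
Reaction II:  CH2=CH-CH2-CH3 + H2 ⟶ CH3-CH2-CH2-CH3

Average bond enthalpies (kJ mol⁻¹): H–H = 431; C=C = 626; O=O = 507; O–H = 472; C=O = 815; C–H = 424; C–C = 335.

Reaction I:
  Bonds broken (reactants):
    C–H: 4 × 424 = 1696
    O=O: 2 × 507 = 1014
    Σ(broken) = 2710 kJ
  Bonds formed (products):
    C=O: 2 × 815 = 1630
    O–H: 4 × 472 = 1888
    Σ(formed) = 3518 kJ
  ΔH_I = 2710 − 3518 = −808 kJ
Reaction II:
  Bonds broken (reactants):
    C–C: 2 × 335 = 670
    C–H: 8 × 424 = 3392
    C=C: 1 × 626 = 626
    H–H: 1 × 431 = 431
    Σ(broken) = 5119 kJ
  Bonds formed (products):
    C–C: 3 × 335 = 1005
    C–H: 10 × 424 = 4240
    Σ(formed) = 5245 kJ
  ΔH_II = 5119 − 5245 = −126 kJ
ΔH_I − ΔH_II = −682 kJ, so reaction I has the more negative ΔH; |ΔH_I − ΔH_II| = 682 kJ.

Reaction I, by 682 kJ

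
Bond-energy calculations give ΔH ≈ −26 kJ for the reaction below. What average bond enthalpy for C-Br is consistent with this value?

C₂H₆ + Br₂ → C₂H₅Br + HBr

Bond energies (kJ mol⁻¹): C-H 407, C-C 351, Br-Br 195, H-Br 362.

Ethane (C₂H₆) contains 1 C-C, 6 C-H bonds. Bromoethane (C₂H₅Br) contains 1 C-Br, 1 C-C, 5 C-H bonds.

D(C-Br) ≈ 266 kJ/mol

Let D be the C-Br bond energy.
Σ(broken) = 1×195 + 1×351 + 6×407 = 2988
Σ(formed) = 1×D + 1×351 + 5×407 + 1×362 = 2748 + D
ΔH = Σ(broken) − Σ(formed) = (2988) − (2748 + D) = +240 − D
Setting this equal to −26 kJ gives D = 266 kJ/mol.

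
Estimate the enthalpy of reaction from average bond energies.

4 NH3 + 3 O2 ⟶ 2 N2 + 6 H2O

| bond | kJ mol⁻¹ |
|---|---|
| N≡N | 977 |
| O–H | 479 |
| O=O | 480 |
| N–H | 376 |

ΔH ≈ −1750 kJ

Bonds broken (reactants):
  N–H: 12 × 376 = 4512
  O=O: 3 × 480 = 1440
  Σ(broken) = 5952 kJ
Bonds formed (products):
  N≡N: 2 × 977 = 1954
  O–H: 12 × 479 = 5748
  Σ(formed) = 7702 kJ
ΔH = Σ(broken) − Σ(formed) = 5952 − 7702 = −1750 kJ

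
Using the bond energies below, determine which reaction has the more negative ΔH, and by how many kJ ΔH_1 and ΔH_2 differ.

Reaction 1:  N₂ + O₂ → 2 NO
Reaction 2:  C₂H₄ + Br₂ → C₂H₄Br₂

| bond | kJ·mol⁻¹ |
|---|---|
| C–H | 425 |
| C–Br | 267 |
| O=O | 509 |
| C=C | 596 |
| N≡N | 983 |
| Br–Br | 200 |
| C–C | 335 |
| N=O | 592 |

Reaction 1:
  Bonds broken (reactants):
    N≡N: 1 × 983 = 983
    O=O: 1 × 509 = 509
    Σ(broken) = 1492 kJ
  Bonds formed (products):
    N=O: 2 × 592 = 1184
    Σ(formed) = 1184 kJ
  ΔH_1 = 1492 − 1184 = +308 kJ
Reaction 2:
  Bonds broken (reactants):
    Br–Br: 1 × 200 = 200
    C–H: 4 × 425 = 1700
    C=C: 1 × 596 = 596
    Σ(broken) = 2496 kJ
  Bonds formed (products):
    C–Br: 2 × 267 = 534
    C–C: 1 × 335 = 335
    C–H: 4 × 425 = 1700
    Σ(formed) = 2569 kJ
  ΔH_2 = 2496 − 2569 = −73 kJ
ΔH_1 − ΔH_2 = +381 kJ, so reaction 2 has the more negative ΔH; |ΔH_1 − ΔH_2| = 381 kJ.

Reaction 2, by 381 kJ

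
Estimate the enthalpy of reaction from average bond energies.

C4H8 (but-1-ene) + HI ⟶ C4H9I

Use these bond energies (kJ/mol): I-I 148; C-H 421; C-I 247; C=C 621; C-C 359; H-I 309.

ΔH ≈ −97 kJ

Bonds broken (reactants):
  C-C: 2 × 359 = 718
  C-H: 8 × 421 = 3368
  C=C: 1 × 621 = 621
  H-I: 1 × 309 = 309
  Σ(broken) = 5016 kJ
Bonds formed (products):
  C-C: 3 × 359 = 1077
  C-H: 9 × 421 = 3789
  C-I: 1 × 247 = 247
  Σ(formed) = 5113 kJ
ΔH = Σ(broken) − Σ(formed) = 5016 − 5113 = −97 kJ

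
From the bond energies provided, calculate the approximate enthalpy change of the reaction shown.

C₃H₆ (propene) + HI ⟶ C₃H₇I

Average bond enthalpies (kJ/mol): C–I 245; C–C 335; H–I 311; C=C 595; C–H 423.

Bonds broken (reactants):
  C–C: 1 × 335 = 335
  C–H: 6 × 423 = 2538
  C=C: 1 × 595 = 595
  H–I: 1 × 311 = 311
  Σ(broken) = 3779 kJ
Bonds formed (products):
  C–C: 2 × 335 = 670
  C–H: 7 × 423 = 2961
  C–I: 1 × 245 = 245
  Σ(formed) = 3876 kJ
ΔH = Σ(broken) − Σ(formed) = 3779 − 3876 = −97 kJ

ΔH ≈ −97 kJ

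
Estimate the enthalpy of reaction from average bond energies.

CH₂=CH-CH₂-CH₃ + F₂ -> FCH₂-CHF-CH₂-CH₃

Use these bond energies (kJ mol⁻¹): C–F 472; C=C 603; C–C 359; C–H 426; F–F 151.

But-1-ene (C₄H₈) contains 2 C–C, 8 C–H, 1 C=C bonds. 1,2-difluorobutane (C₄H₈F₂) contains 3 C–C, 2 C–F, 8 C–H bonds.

Bonds broken (reactants):
  C–C: 2 × 359 = 718
  C–H: 8 × 426 = 3408
  C=C: 1 × 603 = 603
  F–F: 1 × 151 = 151
  Σ(broken) = 4880 kJ
Bonds formed (products):
  C–C: 3 × 359 = 1077
  C–F: 2 × 472 = 944
  C–H: 8 × 426 = 3408
  Σ(formed) = 5429 kJ
ΔH = Σ(broken) − Σ(formed) = 4880 − 5429 = −549 kJ

ΔH ≈ −549 kJ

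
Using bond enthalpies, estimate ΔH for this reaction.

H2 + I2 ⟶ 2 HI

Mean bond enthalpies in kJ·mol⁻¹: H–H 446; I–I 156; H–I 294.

Bonds broken (reactants):
  H–H: 1 × 446 = 446
  I–I: 1 × 156 = 156
  Σ(broken) = 602 kJ
Bonds formed (products):
  H–I: 2 × 294 = 588
  Σ(formed) = 588 kJ
ΔH = Σ(broken) − Σ(formed) = 602 − 588 = +14 kJ

ΔH ≈ +14 kJ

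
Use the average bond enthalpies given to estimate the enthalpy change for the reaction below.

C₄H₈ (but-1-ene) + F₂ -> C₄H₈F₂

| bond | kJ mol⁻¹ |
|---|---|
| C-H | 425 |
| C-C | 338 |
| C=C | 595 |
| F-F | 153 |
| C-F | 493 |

ΔH ≈ −576 kJ

Bonds broken (reactants):
  C-C: 2 × 338 = 676
  C-H: 8 × 425 = 3400
  C=C: 1 × 595 = 595
  F-F: 1 × 153 = 153
  Σ(broken) = 4824 kJ
Bonds formed (products):
  C-C: 3 × 338 = 1014
  C-F: 2 × 493 = 986
  C-H: 8 × 425 = 3400
  Σ(formed) = 5400 kJ
ΔH = Σ(broken) − Σ(formed) = 4824 − 5400 = −576 kJ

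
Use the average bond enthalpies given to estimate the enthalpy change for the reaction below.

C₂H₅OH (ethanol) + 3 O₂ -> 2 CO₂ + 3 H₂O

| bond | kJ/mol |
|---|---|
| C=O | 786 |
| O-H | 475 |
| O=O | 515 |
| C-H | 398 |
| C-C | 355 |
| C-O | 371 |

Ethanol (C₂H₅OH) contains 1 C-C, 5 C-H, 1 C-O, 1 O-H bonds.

ΔH ≈ −1258 kJ

Bonds broken (reactants):
  C-C: 1 × 355 = 355
  C-H: 5 × 398 = 1990
  C-O: 1 × 371 = 371
  O-H: 1 × 475 = 475
  O=O: 3 × 515 = 1545
  Σ(broken) = 4736 kJ
Bonds formed (products):
  C=O: 4 × 786 = 3144
  O-H: 6 × 475 = 2850
  Σ(formed) = 5994 kJ
ΔH = Σ(broken) − Σ(formed) = 4736 − 5994 = −1258 kJ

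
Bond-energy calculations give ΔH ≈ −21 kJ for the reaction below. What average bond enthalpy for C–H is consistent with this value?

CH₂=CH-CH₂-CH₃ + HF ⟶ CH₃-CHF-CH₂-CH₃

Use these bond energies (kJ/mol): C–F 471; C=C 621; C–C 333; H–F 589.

D(C–H) ≈ 427 kJ/mol

Let D be the C–H bond energy.
Σ(broken) = 2×333 + 8×D + 1×621 + 1×589 = 1876 + 8D
Σ(formed) = 3×333 + 1×471 + 9×D = 1470 + 9D
ΔH = Σ(broken) − Σ(formed) = (1876 + 8D) − (1470 + 9D) = +406 − D
Setting this equal to −21 kJ gives D = 427 kJ/mol.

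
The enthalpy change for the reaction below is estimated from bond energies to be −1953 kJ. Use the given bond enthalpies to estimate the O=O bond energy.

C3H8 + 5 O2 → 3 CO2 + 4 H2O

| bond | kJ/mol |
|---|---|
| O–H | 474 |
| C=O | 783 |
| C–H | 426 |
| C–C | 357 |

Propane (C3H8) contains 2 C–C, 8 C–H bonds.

Let D be the O=O bond energy.
Σ(broken) = 2×357 + 8×426 + 5×D = 4122 + 5D
Σ(formed) = 6×783 + 8×474 = 8490
ΔH = Σ(broken) − Σ(formed) = (4122 + 5D) − (8490) = −4368 + 5D
Setting this equal to −1953 kJ gives 5D = 2415, so D = 483 kJ/mol.

D(O=O) ≈ 483 kJ/mol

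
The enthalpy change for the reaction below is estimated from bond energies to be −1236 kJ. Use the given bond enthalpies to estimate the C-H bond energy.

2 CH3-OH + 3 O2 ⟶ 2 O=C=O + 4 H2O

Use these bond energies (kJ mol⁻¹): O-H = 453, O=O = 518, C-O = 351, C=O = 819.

Let D be the C-H bond energy.
Σ(broken) = 6×D + 2×351 + 2×453 + 3×518 = 3162 + 6D
Σ(formed) = 4×819 + 8×453 = 6900
ΔH = Σ(broken) − Σ(formed) = (3162 + 6D) − (6900) = −3738 + 6D
Setting this equal to −1236 kJ gives 6D = 2502, so D = 417 kJ/mol.

D(C-H) ≈ 417 kJ/mol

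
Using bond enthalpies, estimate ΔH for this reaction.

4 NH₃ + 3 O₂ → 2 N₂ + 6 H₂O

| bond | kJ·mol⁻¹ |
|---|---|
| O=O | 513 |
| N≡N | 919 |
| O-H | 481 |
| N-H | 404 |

Bonds broken (reactants):
  N-H: 12 × 404 = 4848
  O=O: 3 × 513 = 1539
  Σ(broken) = 6387 kJ
Bonds formed (products):
  N≡N: 2 × 919 = 1838
  O-H: 12 × 481 = 5772
  Σ(formed) = 7610 kJ
ΔH = Σ(broken) − Σ(formed) = 6387 − 7610 = −1223 kJ

ΔH ≈ −1223 kJ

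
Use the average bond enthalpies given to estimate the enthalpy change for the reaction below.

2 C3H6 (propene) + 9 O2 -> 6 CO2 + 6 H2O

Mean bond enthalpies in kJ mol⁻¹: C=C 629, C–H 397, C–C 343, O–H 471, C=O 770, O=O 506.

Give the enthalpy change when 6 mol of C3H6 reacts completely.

ΔH = −10890 kJ

Bonds broken (reactants):
  C–C: 2 × 343 = 686
  C–H: 12 × 397 = 4764
  C=C: 2 × 629 = 1258
  O=O: 9 × 506 = 4554
  Σ(broken) = 11262 kJ
Bonds formed (products):
  C=O: 12 × 770 = 9240
  O–H: 12 × 471 = 5652
  Σ(formed) = 14892 kJ
ΔH = Σ(broken) − Σ(formed) = 11262 − 14892 = −3630 kJ
For 3× the reaction as written: 3 × (−3630) = −10890 kJ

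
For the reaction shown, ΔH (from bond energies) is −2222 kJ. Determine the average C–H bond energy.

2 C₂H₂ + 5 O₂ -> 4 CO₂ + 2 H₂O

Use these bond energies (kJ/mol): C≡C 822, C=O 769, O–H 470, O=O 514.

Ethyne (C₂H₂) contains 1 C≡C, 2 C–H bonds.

Let D be the C–H bond energy.
Σ(broken) = 2×822 + 4×D + 5×514 = 4214 + 4D
Σ(formed) = 8×769 + 4×470 = 8032
ΔH = Σ(broken) − Σ(formed) = (4214 + 4D) − (8032) = −3818 + 4D
Setting this equal to −2222 kJ gives 4D = 1596, so D = 399 kJ/mol.

D(C–H) ≈ 399 kJ/mol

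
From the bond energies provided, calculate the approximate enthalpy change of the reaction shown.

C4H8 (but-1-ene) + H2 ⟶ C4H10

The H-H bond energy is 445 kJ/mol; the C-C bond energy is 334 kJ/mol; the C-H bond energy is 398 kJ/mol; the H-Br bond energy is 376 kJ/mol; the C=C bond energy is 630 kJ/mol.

Bonds broken (reactants):
  C-C: 2 × 334 = 668
  C-H: 8 × 398 = 3184
  C=C: 1 × 630 = 630
  H-H: 1 × 445 = 445
  Σ(broken) = 4927 kJ
Bonds formed (products):
  C-C: 3 × 334 = 1002
  C-H: 10 × 398 = 3980
  Σ(formed) = 4982 kJ
ΔH = Σ(broken) − Σ(formed) = 4927 − 4982 = −55 kJ

ΔH ≈ −55 kJ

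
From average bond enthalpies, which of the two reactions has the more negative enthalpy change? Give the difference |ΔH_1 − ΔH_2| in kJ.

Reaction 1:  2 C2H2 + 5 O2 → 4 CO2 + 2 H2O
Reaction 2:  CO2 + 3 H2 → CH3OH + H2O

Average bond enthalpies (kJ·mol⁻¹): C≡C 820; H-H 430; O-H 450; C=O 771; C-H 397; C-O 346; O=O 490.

Reaction 1, by 2235 kJ

Reaction 1:
  Bonds broken (reactants):
    C≡C: 2 × 820 = 1640
    C-H: 4 × 397 = 1588
    O=O: 5 × 490 = 2450
    Σ(broken) = 5678 kJ
  Bonds formed (products):
    C=O: 8 × 771 = 6168
    O-H: 4 × 450 = 1800
    Σ(formed) = 7968 kJ
  ΔH_1 = 5678 − 7968 = −2290 kJ
Reaction 2:
  Bonds broken (reactants):
    C=O: 2 × 771 = 1542
    H-H: 3 × 430 = 1290
    Σ(broken) = 2832 kJ
  Bonds formed (products):
    C-H: 3 × 397 = 1191
    C-O: 1 × 346 = 346
    O-H: 3 × 450 = 1350
    Σ(formed) = 2887 kJ
  ΔH_2 = 2832 − 2887 = −55 kJ
ΔH_1 − ΔH_2 = −2235 kJ, so reaction 1 has the more negative ΔH; |ΔH_1 − ΔH_2| = 2235 kJ.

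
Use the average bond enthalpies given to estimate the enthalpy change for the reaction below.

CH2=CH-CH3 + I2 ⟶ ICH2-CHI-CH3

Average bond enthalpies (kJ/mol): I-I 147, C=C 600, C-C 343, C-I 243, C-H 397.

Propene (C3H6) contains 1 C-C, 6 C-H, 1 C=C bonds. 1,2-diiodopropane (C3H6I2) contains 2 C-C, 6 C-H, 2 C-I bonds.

ΔH ≈ −82 kJ

Bonds broken (reactants):
  C-C: 1 × 343 = 343
  C-H: 6 × 397 = 2382
  C=C: 1 × 600 = 600
  I-I: 1 × 147 = 147
  Σ(broken) = 3472 kJ
Bonds formed (products):
  C-C: 2 × 343 = 686
  C-H: 6 × 397 = 2382
  C-I: 2 × 243 = 486
  Σ(formed) = 3554 kJ
ΔH = Σ(broken) − Σ(formed) = 3472 − 3554 = −82 kJ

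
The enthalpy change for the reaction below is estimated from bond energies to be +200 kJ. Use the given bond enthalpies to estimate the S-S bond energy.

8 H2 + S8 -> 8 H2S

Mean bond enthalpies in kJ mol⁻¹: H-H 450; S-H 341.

D(S-S) ≈ 257 kJ/mol

Let D be the S-S bond energy.
Σ(broken) = 8×450 + 8×D = 3600 + 8D
Σ(formed) = 16×341 = 5456
ΔH = Σ(broken) − Σ(formed) = (3600 + 8D) − (5456) = −1856 + 8D
Setting this equal to +200 kJ gives 8D = 2056, so D = 257 kJ/mol.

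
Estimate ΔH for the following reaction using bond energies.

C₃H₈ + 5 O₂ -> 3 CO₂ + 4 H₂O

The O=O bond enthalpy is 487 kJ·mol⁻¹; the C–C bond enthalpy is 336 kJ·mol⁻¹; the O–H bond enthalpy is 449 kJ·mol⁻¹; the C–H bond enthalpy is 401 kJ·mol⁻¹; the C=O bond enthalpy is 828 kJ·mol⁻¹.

ΔH ≈ −2245 kJ

Bonds broken (reactants):
  C–C: 2 × 336 = 672
  C–H: 8 × 401 = 3208
  O=O: 5 × 487 = 2435
  Σ(broken) = 6315 kJ
Bonds formed (products):
  C=O: 6 × 828 = 4968
  O–H: 8 × 449 = 3592
  Σ(formed) = 8560 kJ
ΔH = Σ(broken) − Σ(formed) = 6315 − 8560 = −2245 kJ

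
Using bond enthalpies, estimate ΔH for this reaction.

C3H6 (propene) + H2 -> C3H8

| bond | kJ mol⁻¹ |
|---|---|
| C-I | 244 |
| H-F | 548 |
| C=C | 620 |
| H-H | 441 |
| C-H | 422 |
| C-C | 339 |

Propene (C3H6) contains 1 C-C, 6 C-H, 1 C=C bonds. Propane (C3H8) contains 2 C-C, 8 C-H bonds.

ΔH ≈ −122 kJ

Bonds broken (reactants):
  C-C: 1 × 339 = 339
  C-H: 6 × 422 = 2532
  C=C: 1 × 620 = 620
  H-H: 1 × 441 = 441
  Σ(broken) = 3932 kJ
Bonds formed (products):
  C-C: 2 × 339 = 678
  C-H: 8 × 422 = 3376
  Σ(formed) = 4054 kJ
ΔH = Σ(broken) − Σ(formed) = 3932 − 4054 = −122 kJ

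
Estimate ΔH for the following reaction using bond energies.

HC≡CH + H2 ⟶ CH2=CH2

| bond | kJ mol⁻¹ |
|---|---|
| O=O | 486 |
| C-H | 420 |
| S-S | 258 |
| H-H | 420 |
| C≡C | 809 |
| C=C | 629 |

ΔH ≈ −240 kJ

Bonds broken (reactants):
  C≡C: 1 × 809 = 809
  C-H: 2 × 420 = 840
  H-H: 1 × 420 = 420
  Σ(broken) = 2069 kJ
Bonds formed (products):
  C-H: 4 × 420 = 1680
  C=C: 1 × 629 = 629
  Σ(formed) = 2309 kJ
ΔH = Σ(broken) − Σ(formed) = 2069 − 2309 = −240 kJ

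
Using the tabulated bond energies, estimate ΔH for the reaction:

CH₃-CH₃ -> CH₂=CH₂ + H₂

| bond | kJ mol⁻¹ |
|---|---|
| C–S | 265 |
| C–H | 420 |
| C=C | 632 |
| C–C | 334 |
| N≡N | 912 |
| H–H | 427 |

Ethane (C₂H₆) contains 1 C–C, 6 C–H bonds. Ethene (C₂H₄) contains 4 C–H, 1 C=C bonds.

Bonds broken (reactants):
  C–C: 1 × 334 = 334
  C–H: 6 × 420 = 2520
  Σ(broken) = 2854 kJ
Bonds formed (products):
  C–H: 4 × 420 = 1680
  C=C: 1 × 632 = 632
  H–H: 1 × 427 = 427
  Σ(formed) = 2739 kJ
ΔH = Σ(broken) − Σ(formed) = 2854 − 2739 = +115 kJ

ΔH ≈ +115 kJ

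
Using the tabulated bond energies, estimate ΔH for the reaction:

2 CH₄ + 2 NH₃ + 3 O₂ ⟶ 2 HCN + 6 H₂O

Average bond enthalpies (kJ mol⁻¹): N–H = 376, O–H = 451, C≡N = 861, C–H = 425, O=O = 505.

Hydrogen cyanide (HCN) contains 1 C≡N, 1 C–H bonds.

ΔH ≈ −813 kJ

Bonds broken (reactants):
  C–H: 8 × 425 = 3400
  N–H: 6 × 376 = 2256
  O=O: 3 × 505 = 1515
  Σ(broken) = 7171 kJ
Bonds formed (products):
  C≡N: 2 × 861 = 1722
  C–H: 2 × 425 = 850
  O–H: 12 × 451 = 5412
  Σ(formed) = 7984 kJ
ΔH = Σ(broken) − Σ(formed) = 7171 − 7984 = −813 kJ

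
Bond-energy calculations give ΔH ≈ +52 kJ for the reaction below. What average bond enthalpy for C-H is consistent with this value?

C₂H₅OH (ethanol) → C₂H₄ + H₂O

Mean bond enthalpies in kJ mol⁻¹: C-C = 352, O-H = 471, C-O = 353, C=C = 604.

Let D be the C-H bond energy.
Σ(broken) = 1×352 + 5×D + 1×353 + 1×471 = 1176 + 5D
Σ(formed) = 4×D + 1×604 + 2×471 = 1546 + 4D
ΔH = Σ(broken) − Σ(formed) = (1176 + 5D) − (1546 + 4D) = −370 + D
Setting this equal to +52 kJ gives D = 422 kJ/mol.

D(C-H) ≈ 422 kJ/mol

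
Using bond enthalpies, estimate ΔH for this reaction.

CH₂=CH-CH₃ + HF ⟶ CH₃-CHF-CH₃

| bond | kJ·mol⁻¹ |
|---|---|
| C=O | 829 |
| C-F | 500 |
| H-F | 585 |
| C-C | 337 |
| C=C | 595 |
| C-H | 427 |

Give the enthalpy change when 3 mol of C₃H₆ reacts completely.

ΔH = −252 kJ

Bonds broken (reactants):
  C-C: 1 × 337 = 337
  C-H: 6 × 427 = 2562
  C=C: 1 × 595 = 595
  H-F: 1 × 585 = 585
  Σ(broken) = 4079 kJ
Bonds formed (products):
  C-C: 2 × 337 = 674
  C-F: 1 × 500 = 500
  C-H: 7 × 427 = 2989
  Σ(formed) = 4163 kJ
ΔH = Σ(broken) − Σ(formed) = 4079 − 4163 = −84 kJ
For 3× the reaction as written: 3 × (−84) = −252 kJ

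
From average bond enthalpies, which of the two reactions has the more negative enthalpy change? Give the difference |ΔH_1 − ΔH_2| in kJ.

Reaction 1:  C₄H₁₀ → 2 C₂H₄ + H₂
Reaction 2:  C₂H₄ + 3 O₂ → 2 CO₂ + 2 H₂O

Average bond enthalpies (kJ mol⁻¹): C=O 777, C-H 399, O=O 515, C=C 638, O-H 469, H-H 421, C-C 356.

Reaction 2, by 1374 kJ

Reaction 1:
  Bonds broken (reactants):
    C-C: 3 × 356 = 1068
    C-H: 10 × 399 = 3990
    Σ(broken) = 5058 kJ
  Bonds formed (products):
    C-H: 8 × 399 = 3192
    C=C: 2 × 638 = 1276
    H-H: 1 × 421 = 421
    Σ(formed) = 4889 kJ
  ΔH_1 = 5058 − 4889 = +169 kJ
Reaction 2:
  Bonds broken (reactants):
    C-H: 4 × 399 = 1596
    C=C: 1 × 638 = 638
    O=O: 3 × 515 = 1545
    Σ(broken) = 3779 kJ
  Bonds formed (products):
    C=O: 4 × 777 = 3108
    O-H: 4 × 469 = 1876
    Σ(formed) = 4984 kJ
  ΔH_2 = 3779 − 4984 = −1205 kJ
ΔH_1 − ΔH_2 = +1374 kJ, so reaction 2 has the more negative ΔH; |ΔH_1 − ΔH_2| = 1374 kJ.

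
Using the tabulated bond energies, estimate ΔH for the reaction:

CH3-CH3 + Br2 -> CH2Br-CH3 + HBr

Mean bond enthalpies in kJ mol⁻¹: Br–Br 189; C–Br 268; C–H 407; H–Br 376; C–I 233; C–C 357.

Bonds broken (reactants):
  Br–Br: 1 × 189 = 189
  C–C: 1 × 357 = 357
  C–H: 6 × 407 = 2442
  Σ(broken) = 2988 kJ
Bonds formed (products):
  C–Br: 1 × 268 = 268
  C–C: 1 × 357 = 357
  C–H: 5 × 407 = 2035
  H–Br: 1 × 376 = 376
  Σ(formed) = 3036 kJ
ΔH = Σ(broken) − Σ(formed) = 2988 − 3036 = −48 kJ

ΔH ≈ −48 kJ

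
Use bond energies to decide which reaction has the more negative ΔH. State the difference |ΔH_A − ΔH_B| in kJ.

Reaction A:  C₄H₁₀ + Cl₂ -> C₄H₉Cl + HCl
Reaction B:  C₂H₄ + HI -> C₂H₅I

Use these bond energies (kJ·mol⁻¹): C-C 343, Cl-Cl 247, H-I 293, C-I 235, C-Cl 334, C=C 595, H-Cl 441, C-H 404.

Reaction A:
  Bonds broken (reactants):
    C-C: 3 × 343 = 1029
    C-H: 10 × 404 = 4040
    Cl-Cl: 1 × 247 = 247
    Σ(broken) = 5316 kJ
  Bonds formed (products):
    C-C: 3 × 343 = 1029
    C-Cl: 1 × 334 = 334
    C-H: 9 × 404 = 3636
    H-Cl: 1 × 441 = 441
    Σ(formed) = 5440 kJ
  ΔH_A = 5316 − 5440 = −124 kJ
Reaction B:
  Bonds broken (reactants):
    C-H: 4 × 404 = 1616
    C=C: 1 × 595 = 595
    H-I: 1 × 293 = 293
    Σ(broken) = 2504 kJ
  Bonds formed (products):
    C-C: 1 × 343 = 343
    C-H: 5 × 404 = 2020
    C-I: 1 × 235 = 235
    Σ(formed) = 2598 kJ
  ΔH_B = 2504 − 2598 = −94 kJ
ΔH_A − ΔH_B = −30 kJ, so reaction A has the more negative ΔH; |ΔH_A − ΔH_B| = 30 kJ.

Reaction A, by 30 kJ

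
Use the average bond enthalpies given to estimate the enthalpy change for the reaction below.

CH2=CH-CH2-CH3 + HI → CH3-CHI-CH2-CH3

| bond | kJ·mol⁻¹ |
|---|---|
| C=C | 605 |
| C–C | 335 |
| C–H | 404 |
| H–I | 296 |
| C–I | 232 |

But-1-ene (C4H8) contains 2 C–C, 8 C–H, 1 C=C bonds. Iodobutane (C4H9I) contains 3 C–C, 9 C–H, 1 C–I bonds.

Bonds broken (reactants):
  C–C: 2 × 335 = 670
  C–H: 8 × 404 = 3232
  C=C: 1 × 605 = 605
  H–I: 1 × 296 = 296
  Σ(broken) = 4803 kJ
Bonds formed (products):
  C–C: 3 × 335 = 1005
  C–H: 9 × 404 = 3636
  C–I: 1 × 232 = 232
  Σ(formed) = 4873 kJ
ΔH = Σ(broken) − Σ(formed) = 4803 − 4873 = −70 kJ

ΔH ≈ −70 kJ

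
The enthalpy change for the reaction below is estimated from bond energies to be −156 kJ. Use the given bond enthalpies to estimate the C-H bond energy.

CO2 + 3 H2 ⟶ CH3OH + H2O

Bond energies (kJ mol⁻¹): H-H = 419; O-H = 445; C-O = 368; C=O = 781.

D(C-H) ≈ 424 kJ/mol

Let D be the C-H bond energy.
Σ(broken) = 2×781 + 3×419 = 2819
Σ(formed) = 3×D + 1×368 + 3×445 = 1703 + 3D
ΔH = Σ(broken) − Σ(formed) = (2819) − (1703 + 3D) = +1116 − 3D
Setting this equal to −156 kJ gives 3D = 1272, so D = 424 kJ/mol.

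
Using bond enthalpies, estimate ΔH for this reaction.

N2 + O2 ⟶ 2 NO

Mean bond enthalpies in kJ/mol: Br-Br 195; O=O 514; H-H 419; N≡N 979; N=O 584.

Bonds broken (reactants):
  N≡N: 1 × 979 = 979
  O=O: 1 × 514 = 514
  Σ(broken) = 1493 kJ
Bonds formed (products):
  N=O: 2 × 584 = 1168
  Σ(formed) = 1168 kJ
ΔH = Σ(broken) − Σ(formed) = 1493 − 1168 = +325 kJ

ΔH ≈ +325 kJ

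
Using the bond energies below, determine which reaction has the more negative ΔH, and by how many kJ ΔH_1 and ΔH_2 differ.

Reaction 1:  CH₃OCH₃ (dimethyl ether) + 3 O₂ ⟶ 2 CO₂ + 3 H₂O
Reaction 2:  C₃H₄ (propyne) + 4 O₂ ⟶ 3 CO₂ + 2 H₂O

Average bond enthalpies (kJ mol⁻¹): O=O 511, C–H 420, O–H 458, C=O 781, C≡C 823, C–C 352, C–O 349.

Reaction 2, by 498 kJ

Reaction 1:
  Bonds broken (reactants):
    C–H: 6 × 420 = 2520
    C–O: 2 × 349 = 698
    O=O: 3 × 511 = 1533
    Σ(broken) = 4751 kJ
  Bonds formed (products):
    C=O: 4 × 781 = 3124
    O–H: 6 × 458 = 2748
    Σ(formed) = 5872 kJ
  ΔH_1 = 4751 − 5872 = −1121 kJ
Reaction 2:
  Bonds broken (reactants):
    C≡C: 1 × 823 = 823
    C–C: 1 × 352 = 352
    C–H: 4 × 420 = 1680
    O=O: 4 × 511 = 2044
    Σ(broken) = 4899 kJ
  Bonds formed (products):
    C=O: 6 × 781 = 4686
    O–H: 4 × 458 = 1832
    Σ(formed) = 6518 kJ
  ΔH_2 = 4899 − 6518 = −1619 kJ
ΔH_1 − ΔH_2 = +498 kJ, so reaction 2 has the more negative ΔH; |ΔH_1 − ΔH_2| = 498 kJ.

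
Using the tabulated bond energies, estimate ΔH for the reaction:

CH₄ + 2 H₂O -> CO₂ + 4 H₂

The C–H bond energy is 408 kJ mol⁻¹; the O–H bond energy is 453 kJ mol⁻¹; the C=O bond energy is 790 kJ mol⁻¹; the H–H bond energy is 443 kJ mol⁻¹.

ΔH ≈ +92 kJ

Bonds broken (reactants):
  C–H: 4 × 408 = 1632
  O–H: 4 × 453 = 1812
  Σ(broken) = 3444 kJ
Bonds formed (products):
  C=O: 2 × 790 = 1580
  H–H: 4 × 443 = 1772
  Σ(formed) = 3352 kJ
ΔH = Σ(broken) − Σ(formed) = 3444 − 3352 = +92 kJ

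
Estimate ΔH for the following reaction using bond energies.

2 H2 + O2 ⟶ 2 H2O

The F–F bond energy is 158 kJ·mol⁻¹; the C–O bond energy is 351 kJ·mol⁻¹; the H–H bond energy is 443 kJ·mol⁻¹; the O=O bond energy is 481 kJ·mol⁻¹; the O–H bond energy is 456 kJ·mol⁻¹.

ΔH ≈ −457 kJ

Bonds broken (reactants):
  H–H: 2 × 443 = 886
  O=O: 1 × 481 = 481
  Σ(broken) = 1367 kJ
Bonds formed (products):
  O–H: 4 × 456 = 1824
  Σ(formed) = 1824 kJ
ΔH = Σ(broken) − Σ(formed) = 1367 − 1824 = −457 kJ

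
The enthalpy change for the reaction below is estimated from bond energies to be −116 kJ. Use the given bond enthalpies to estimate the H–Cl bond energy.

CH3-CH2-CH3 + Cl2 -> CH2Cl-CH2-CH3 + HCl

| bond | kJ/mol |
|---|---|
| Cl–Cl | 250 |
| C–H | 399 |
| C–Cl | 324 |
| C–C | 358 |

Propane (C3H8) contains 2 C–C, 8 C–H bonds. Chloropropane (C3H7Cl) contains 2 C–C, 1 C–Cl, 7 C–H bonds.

D(H–Cl) ≈ 441 kJ/mol

Let D be the H–Cl bond energy.
Σ(broken) = 2×358 + 8×399 + 1×250 = 4158
Σ(formed) = 2×358 + 1×324 + 7×399 + 1×D = 3833 + D
ΔH = Σ(broken) − Σ(formed) = (4158) − (3833 + D) = +325 − D
Setting this equal to −116 kJ gives D = 441 kJ/mol.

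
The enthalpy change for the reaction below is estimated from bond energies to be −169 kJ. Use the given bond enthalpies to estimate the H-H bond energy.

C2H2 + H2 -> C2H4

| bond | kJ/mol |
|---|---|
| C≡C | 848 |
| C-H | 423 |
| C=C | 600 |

Let D be the H-H bond energy.
Σ(broken) = 1×848 + 2×423 + 1×D = 1694 + D
Σ(formed) = 4×423 + 1×600 = 2292
ΔH = Σ(broken) − Σ(formed) = (1694 + D) − (2292) = −598 + D
Setting this equal to −169 kJ gives D = 429 kJ/mol.

D(H-H) ≈ 429 kJ/mol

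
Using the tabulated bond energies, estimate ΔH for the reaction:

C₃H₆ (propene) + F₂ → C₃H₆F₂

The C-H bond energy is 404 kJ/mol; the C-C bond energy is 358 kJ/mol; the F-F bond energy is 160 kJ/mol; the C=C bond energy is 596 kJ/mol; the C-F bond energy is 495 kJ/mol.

ΔH ≈ −592 kJ

Bonds broken (reactants):
  C-C: 1 × 358 = 358
  C-H: 6 × 404 = 2424
  C=C: 1 × 596 = 596
  F-F: 1 × 160 = 160
  Σ(broken) = 3538 kJ
Bonds formed (products):
  C-C: 2 × 358 = 716
  C-F: 2 × 495 = 990
  C-H: 6 × 404 = 2424
  Σ(formed) = 4130 kJ
ΔH = Σ(broken) − Σ(formed) = 3538 − 4130 = −592 kJ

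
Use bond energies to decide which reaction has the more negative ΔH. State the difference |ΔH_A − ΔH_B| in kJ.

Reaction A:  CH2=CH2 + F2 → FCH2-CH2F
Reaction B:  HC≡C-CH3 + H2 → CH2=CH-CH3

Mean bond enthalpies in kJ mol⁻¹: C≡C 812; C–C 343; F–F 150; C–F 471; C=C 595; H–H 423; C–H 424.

Reaction A, by 332 kJ

Reaction A:
  Bonds broken (reactants):
    C–H: 4 × 424 = 1696
    C=C: 1 × 595 = 595
    F–F: 1 × 150 = 150
    Σ(broken) = 2441 kJ
  Bonds formed (products):
    C–C: 1 × 343 = 343
    C–F: 2 × 471 = 942
    C–H: 4 × 424 = 1696
    Σ(formed) = 2981 kJ
  ΔH_A = 2441 − 2981 = −540 kJ
Reaction B:
  Bonds broken (reactants):
    C≡C: 1 × 812 = 812
    C–C: 1 × 343 = 343
    C–H: 4 × 424 = 1696
    H–H: 1 × 423 = 423
    Σ(broken) = 3274 kJ
  Bonds formed (products):
    C–C: 1 × 343 = 343
    C–H: 6 × 424 = 2544
    C=C: 1 × 595 = 595
    Σ(formed) = 3482 kJ
  ΔH_B = 3274 − 3482 = −208 kJ
ΔH_A − ΔH_B = −332 kJ, so reaction A has the more negative ΔH; |ΔH_A − ΔH_B| = 332 kJ.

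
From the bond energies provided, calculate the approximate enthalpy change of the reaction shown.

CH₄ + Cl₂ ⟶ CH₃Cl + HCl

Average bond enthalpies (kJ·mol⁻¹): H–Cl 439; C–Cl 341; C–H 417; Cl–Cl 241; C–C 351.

ΔH ≈ −122 kJ

Bonds broken (reactants):
  C–H: 4 × 417 = 1668
  Cl–Cl: 1 × 241 = 241
  Σ(broken) = 1909 kJ
Bonds formed (products):
  C–Cl: 1 × 341 = 341
  C–H: 3 × 417 = 1251
  H–Cl: 1 × 439 = 439
  Σ(formed) = 2031 kJ
ΔH = Σ(broken) − Σ(formed) = 1909 − 2031 = −122 kJ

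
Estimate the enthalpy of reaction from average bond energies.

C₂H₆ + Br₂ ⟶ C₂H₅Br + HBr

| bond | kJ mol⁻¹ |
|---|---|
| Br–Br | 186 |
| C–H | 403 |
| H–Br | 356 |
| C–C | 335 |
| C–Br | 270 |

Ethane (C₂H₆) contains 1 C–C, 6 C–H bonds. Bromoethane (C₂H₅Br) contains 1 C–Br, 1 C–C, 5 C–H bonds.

ΔH ≈ −37 kJ

Bonds broken (reactants):
  Br–Br: 1 × 186 = 186
  C–C: 1 × 335 = 335
  C–H: 6 × 403 = 2418
  Σ(broken) = 2939 kJ
Bonds formed (products):
  C–Br: 1 × 270 = 270
  C–C: 1 × 335 = 335
  C–H: 5 × 403 = 2015
  H–Br: 1 × 356 = 356
  Σ(formed) = 2976 kJ
ΔH = Σ(broken) − Σ(formed) = 2939 − 2976 = −37 kJ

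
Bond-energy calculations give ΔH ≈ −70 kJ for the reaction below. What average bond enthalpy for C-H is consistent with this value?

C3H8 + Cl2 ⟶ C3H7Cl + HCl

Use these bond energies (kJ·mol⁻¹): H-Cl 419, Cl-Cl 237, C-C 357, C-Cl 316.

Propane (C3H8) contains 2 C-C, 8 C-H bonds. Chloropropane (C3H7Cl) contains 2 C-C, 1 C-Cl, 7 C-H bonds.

Let D be the C-H bond energy.
Σ(broken) = 2×357 + 8×D + 1×237 = 951 + 8D
Σ(formed) = 2×357 + 1×316 + 7×D + 1×419 = 1449 + 7D
ΔH = Σ(broken) − Σ(formed) = (951 + 8D) − (1449 + 7D) = −498 + D
Setting this equal to −70 kJ gives D = 428 kJ/mol.

D(C-H) ≈ 428 kJ/mol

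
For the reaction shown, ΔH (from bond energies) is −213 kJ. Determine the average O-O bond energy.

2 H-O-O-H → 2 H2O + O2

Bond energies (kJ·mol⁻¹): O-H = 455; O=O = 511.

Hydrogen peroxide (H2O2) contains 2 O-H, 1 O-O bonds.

D(O-O) ≈ 149 kJ/mol

Let D be the O-O bond energy.
Σ(broken) = 4×455 + 2×D = 1820 + 2D
Σ(formed) = 4×455 + 1×511 = 2331
ΔH = Σ(broken) − Σ(formed) = (1820 + 2D) − (2331) = −511 + 2D
Setting this equal to −213 kJ gives 2D = 298, so D = 149 kJ/mol.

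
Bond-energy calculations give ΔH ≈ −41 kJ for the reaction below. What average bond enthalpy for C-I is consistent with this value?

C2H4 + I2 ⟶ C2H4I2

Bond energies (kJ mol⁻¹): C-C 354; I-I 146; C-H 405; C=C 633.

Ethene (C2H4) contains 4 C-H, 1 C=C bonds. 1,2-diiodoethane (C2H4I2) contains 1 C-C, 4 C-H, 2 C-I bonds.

D(C-I) ≈ 233 kJ/mol

Let D be the C-I bond energy.
Σ(broken) = 4×405 + 1×633 + 1×146 = 2399
Σ(formed) = 1×354 + 4×405 + 2×D = 1974 + 2D
ΔH = Σ(broken) − Σ(formed) = (2399) − (1974 + 2D) = +425 − 2D
Setting this equal to −41 kJ gives 2D = 466, so D = 233 kJ/mol.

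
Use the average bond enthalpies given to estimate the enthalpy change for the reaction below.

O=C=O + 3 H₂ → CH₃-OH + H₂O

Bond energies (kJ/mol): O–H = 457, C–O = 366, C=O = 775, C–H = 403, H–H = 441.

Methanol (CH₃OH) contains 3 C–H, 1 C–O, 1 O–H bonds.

ΔH ≈ −73 kJ

Bonds broken (reactants):
  C=O: 2 × 775 = 1550
  H–H: 3 × 441 = 1323
  Σ(broken) = 2873 kJ
Bonds formed (products):
  C–H: 3 × 403 = 1209
  C–O: 1 × 366 = 366
  O–H: 3 × 457 = 1371
  Σ(formed) = 2946 kJ
ΔH = Σ(broken) − Σ(formed) = 2873 − 2946 = −73 kJ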